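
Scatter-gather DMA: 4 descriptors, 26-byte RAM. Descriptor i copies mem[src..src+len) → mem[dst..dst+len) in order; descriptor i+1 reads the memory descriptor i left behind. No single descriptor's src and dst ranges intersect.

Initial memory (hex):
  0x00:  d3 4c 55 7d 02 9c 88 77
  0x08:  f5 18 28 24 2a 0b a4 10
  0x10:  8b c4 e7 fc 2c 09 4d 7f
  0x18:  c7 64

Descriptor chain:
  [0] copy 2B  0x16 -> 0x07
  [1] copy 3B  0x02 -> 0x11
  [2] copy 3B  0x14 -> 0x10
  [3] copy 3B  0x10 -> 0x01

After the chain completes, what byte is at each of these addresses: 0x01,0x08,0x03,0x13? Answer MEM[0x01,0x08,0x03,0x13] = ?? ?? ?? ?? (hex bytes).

MEM[0x01,0x08,0x03,0x13] = 2c 7f 4d 02

D0: mem[0x07..0x08] <- [4d 7f]
D1: mem[0x11..0x13] <- [55 7d 02]
D2: mem[0x10..0x12] <- [2c 09 4d]
D3: mem[0x01..0x03] <- [2c 09 4d]
query mem[0x01]=0x2c, mem[0x08]=0x7f, mem[0x03]=0x4d, mem[0x13]=0x02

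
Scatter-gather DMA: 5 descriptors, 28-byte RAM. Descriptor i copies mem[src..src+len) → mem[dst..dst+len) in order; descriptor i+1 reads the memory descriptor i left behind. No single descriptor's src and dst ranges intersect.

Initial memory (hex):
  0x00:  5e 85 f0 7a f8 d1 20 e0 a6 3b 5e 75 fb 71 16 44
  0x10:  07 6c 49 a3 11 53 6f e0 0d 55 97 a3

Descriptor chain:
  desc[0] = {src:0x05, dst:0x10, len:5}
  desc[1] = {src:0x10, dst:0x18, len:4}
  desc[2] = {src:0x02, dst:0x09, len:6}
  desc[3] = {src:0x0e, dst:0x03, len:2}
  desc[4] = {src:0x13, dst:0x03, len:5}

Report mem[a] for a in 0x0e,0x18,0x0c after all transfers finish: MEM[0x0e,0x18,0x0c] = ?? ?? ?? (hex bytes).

MEM[0x0e,0x18,0x0c] = e0 d1 d1

D0: mem[0x10..0x14] <- [d1 20 e0 a6 3b]
D1: mem[0x18..0x1b] <- [d1 20 e0 a6]
D2: mem[0x09..0x0e] <- [f0 7a f8 d1 20 e0]
D3: mem[0x03..0x04] <- [e0 44]
D4: mem[0x03..0x07] <- [a6 3b 53 6f e0]
query mem[0x0e]=0xe0, mem[0x18]=0xd1, mem[0x0c]=0xd1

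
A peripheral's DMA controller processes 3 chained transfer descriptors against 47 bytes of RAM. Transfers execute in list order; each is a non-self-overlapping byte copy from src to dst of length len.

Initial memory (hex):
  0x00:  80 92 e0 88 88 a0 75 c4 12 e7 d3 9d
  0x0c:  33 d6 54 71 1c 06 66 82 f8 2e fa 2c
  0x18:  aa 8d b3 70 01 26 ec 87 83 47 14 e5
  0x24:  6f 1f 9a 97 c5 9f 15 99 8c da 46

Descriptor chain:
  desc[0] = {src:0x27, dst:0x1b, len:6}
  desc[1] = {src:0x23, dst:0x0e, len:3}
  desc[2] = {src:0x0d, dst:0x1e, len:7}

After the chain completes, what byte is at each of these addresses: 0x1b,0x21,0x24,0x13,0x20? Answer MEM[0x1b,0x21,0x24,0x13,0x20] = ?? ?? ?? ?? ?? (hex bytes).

MEM[0x1b,0x21,0x24,0x13,0x20] = 97 1f 82 82 6f

[0] 0x27->0x1b len=6 : 97 c5 9f 15 99 8c
[1] 0x23->0x0e len=3 : e5 6f 1f
[2] 0x0d->0x1e len=7 : d6 e5 6f 1f 06 66 82
query mem[0x1b]=0x97, mem[0x21]=0x1f, mem[0x24]=0x82, mem[0x13]=0x82, mem[0x20]=0x6f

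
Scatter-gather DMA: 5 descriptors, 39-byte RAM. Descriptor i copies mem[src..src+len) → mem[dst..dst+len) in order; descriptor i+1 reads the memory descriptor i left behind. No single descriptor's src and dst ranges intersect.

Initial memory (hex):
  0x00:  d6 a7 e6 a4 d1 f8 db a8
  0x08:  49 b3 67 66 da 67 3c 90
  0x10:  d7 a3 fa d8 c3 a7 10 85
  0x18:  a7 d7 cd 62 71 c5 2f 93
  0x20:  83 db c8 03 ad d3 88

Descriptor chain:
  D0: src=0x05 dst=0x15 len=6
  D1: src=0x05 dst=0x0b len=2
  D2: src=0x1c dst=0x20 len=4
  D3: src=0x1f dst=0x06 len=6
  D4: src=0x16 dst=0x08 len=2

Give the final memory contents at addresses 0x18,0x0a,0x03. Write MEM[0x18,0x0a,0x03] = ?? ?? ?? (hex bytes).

#0 dst[0x15+6] := {0xf8,0xdb,0xa8,0x49,0xb3,0x67}
#1 dst[0x0b+2] := {0xf8,0xdb}
#2 dst[0x20+4] := {0x71,0xc5,0x2f,0x93}
#3 dst[0x06+6] := {0x93,0x71,0xc5,0x2f,0x93,0xad}
#4 dst[0x08+2] := {0xdb,0xa8}
query mem[0x18]=0x49, mem[0x0a]=0x93, mem[0x03]=0xa4

MEM[0x18,0x0a,0x03] = 49 93 a4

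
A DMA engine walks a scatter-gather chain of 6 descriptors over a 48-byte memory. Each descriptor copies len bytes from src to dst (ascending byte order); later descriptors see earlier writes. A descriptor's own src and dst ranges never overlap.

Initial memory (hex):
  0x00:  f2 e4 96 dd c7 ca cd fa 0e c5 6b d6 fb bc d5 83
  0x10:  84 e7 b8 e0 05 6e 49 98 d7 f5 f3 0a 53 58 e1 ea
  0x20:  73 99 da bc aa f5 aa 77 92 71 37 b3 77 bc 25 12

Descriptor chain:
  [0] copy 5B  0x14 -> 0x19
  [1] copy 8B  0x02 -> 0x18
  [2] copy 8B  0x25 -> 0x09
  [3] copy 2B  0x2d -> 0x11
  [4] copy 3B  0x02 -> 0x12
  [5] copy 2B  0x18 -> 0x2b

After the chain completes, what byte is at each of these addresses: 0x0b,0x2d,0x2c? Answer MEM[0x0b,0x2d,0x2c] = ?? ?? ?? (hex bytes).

D0: mem[0x19..0x1d] <- [05 6e 49 98 d7]
D1: mem[0x18..0x1f] <- [96 dd c7 ca cd fa 0e c5]
D2: mem[0x09..0x10] <- [f5 aa 77 92 71 37 b3 77]
D3: mem[0x11..0x12] <- [bc 25]
D4: mem[0x12..0x14] <- [96 dd c7]
D5: mem[0x2b..0x2c] <- [96 dd]
query mem[0x0b]=0x77, mem[0x2d]=0xbc, mem[0x2c]=0xdd

MEM[0x0b,0x2d,0x2c] = 77 bc dd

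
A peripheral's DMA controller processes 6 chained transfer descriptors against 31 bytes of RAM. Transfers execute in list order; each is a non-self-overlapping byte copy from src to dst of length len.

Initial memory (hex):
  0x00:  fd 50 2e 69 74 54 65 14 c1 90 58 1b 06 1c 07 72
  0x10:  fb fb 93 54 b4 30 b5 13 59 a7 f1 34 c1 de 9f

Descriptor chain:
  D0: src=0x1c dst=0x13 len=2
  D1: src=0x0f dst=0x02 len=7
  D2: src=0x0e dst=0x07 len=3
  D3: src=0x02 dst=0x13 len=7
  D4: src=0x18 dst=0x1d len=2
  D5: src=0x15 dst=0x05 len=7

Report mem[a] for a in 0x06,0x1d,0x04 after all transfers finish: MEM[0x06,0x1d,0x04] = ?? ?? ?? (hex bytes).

  after D0: wrote 2B at 0x13 = c1de
  after D1: wrote 7B at 0x02 = 72fbfb93c1de30
  after D2: wrote 3B at 0x07 = 0772fb
  after D3: wrote 7B at 0x13 = 72fbfb93c10772
  after D4: wrote 2B at 0x1d = 0772
  after D5: wrote 7B at 0x05 = fb93c10772f134
query mem[0x06]=0x93, mem[0x1d]=0x07, mem[0x04]=0xfb

MEM[0x06,0x1d,0x04] = 93 07 fb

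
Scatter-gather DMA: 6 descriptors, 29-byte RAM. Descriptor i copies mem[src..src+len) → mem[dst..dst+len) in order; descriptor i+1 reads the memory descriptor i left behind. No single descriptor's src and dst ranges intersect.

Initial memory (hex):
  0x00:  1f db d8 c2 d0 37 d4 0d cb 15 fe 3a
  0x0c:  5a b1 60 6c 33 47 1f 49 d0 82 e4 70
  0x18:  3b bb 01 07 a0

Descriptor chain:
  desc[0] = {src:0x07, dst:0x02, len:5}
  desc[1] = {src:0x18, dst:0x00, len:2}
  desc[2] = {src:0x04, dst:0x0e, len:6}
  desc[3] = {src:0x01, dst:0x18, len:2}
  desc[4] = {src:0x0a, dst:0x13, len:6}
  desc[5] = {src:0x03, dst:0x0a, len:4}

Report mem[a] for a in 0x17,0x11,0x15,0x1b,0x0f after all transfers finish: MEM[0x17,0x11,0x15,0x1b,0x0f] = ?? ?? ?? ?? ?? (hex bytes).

#0 dst[0x02+5] := {0x0d,0xcb,0x15,0xfe,0x3a}
#1 dst[0x00+2] := {0x3b,0xbb}
#2 dst[0x0e+6] := {0x15,0xfe,0x3a,0x0d,0xcb,0x15}
#3 dst[0x18+2] := {0xbb,0x0d}
#4 dst[0x13+6] := {0xfe,0x3a,0x5a,0xb1,0x15,0xfe}
#5 dst[0x0a+4] := {0xcb,0x15,0xfe,0x3a}
query mem[0x17]=0x15, mem[0x11]=0x0d, mem[0x15]=0x5a, mem[0x1b]=0x07, mem[0x0f]=0xfe

MEM[0x17,0x11,0x15,0x1b,0x0f] = 15 0d 5a 07 fe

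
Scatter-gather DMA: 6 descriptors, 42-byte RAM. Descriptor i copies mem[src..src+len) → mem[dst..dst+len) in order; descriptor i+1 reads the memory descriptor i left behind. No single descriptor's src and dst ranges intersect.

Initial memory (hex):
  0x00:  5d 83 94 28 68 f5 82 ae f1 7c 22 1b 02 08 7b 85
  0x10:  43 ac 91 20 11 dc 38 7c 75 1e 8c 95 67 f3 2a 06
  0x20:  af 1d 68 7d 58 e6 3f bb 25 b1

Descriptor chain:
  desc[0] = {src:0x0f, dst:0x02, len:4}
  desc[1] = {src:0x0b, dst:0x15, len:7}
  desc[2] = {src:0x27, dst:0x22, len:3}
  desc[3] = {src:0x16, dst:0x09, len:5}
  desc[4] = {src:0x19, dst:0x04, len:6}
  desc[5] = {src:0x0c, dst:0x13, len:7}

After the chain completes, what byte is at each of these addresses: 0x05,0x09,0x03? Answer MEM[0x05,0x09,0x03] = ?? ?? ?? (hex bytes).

  after D0: wrote 4B at 0x02 = 8543ac91
  after D1: wrote 7B at 0x15 = 1b02087b8543ac
  after D2: wrote 3B at 0x22 = bb25b1
  after D3: wrote 5B at 0x09 = 02087b8543
  after D4: wrote 6B at 0x04 = 8543ac67f32a
  after D5: wrote 7B at 0x13 = 85437b8543ac91
query mem[0x05]=0x43, mem[0x09]=0x2a, mem[0x03]=0x43

MEM[0x05,0x09,0x03] = 43 2a 43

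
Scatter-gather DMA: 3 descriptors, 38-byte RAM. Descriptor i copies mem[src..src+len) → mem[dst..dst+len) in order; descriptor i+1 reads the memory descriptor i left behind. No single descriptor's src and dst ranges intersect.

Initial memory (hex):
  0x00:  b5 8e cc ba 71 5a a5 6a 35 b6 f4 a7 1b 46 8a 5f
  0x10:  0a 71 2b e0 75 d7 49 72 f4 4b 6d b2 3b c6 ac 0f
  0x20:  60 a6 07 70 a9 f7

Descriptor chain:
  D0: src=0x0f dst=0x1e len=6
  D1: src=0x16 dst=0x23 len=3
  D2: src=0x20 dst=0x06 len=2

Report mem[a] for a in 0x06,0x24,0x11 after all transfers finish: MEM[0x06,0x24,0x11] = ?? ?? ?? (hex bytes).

MEM[0x06,0x24,0x11] = 71 72 71

#0 dst[0x1e+6] := {0x5f,0x0a,0x71,0x2b,0xe0,0x75}
#1 dst[0x23+3] := {0x49,0x72,0xf4}
#2 dst[0x06+2] := {0x71,0x2b}
query mem[0x06]=0x71, mem[0x24]=0x72, mem[0x11]=0x71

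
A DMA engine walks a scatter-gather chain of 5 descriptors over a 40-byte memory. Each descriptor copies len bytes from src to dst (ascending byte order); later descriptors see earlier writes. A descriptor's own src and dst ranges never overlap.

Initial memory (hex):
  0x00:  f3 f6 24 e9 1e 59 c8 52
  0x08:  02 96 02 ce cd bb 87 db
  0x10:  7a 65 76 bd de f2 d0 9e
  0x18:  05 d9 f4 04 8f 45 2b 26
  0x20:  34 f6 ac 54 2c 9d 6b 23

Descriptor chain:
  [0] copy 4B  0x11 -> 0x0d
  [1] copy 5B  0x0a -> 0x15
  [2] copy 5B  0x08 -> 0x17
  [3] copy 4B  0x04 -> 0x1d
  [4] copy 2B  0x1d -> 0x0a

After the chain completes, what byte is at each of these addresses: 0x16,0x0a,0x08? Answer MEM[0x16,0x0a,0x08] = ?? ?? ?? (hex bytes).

MEM[0x16,0x0a,0x08] = ce 1e 02

D0: mem[0x0d..0x10] <- [65 76 bd de]
D1: mem[0x15..0x19] <- [02 ce cd 65 76]
D2: mem[0x17..0x1b] <- [02 96 02 ce cd]
D3: mem[0x1d..0x20] <- [1e 59 c8 52]
D4: mem[0x0a..0x0b] <- [1e 59]
query mem[0x16]=0xce, mem[0x0a]=0x1e, mem[0x08]=0x02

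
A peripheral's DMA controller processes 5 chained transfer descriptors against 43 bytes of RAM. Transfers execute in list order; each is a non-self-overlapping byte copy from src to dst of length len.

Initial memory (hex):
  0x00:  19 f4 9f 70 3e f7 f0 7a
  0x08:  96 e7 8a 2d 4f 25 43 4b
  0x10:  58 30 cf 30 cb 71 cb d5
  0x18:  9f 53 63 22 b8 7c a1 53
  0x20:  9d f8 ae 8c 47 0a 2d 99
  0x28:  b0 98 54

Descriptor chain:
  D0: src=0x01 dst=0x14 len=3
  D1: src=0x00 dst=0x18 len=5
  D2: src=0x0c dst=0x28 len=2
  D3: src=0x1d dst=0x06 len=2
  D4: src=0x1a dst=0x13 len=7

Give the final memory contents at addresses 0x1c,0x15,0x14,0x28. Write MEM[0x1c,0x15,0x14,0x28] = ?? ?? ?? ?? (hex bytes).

MEM[0x1c,0x15,0x14,0x28] = 3e 3e 70 4f

#0 dst[0x14+3] := {0xf4,0x9f,0x70}
#1 dst[0x18+5] := {0x19,0xf4,0x9f,0x70,0x3e}
#2 dst[0x28+2] := {0x4f,0x25}
#3 dst[0x06+2] := {0x7c,0xa1}
#4 dst[0x13+7] := {0x9f,0x70,0x3e,0x7c,0xa1,0x53,0x9d}
query mem[0x1c]=0x3e, mem[0x15]=0x3e, mem[0x14]=0x70, mem[0x28]=0x4f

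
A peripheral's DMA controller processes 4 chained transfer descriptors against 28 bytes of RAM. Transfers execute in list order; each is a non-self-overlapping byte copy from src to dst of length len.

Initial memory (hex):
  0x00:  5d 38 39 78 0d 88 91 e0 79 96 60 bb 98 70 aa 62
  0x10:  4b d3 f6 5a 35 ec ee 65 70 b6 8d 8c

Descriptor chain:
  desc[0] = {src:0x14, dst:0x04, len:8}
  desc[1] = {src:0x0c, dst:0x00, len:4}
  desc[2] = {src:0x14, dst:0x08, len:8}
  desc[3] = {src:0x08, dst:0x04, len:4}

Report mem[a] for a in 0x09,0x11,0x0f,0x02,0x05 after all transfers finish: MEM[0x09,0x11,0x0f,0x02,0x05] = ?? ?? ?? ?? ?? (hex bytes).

MEM[0x09,0x11,0x0f,0x02,0x05] = ec d3 8c aa ec

[0] 0x14->0x04 len=8 : 35 ec ee 65 70 b6 8d 8c
[1] 0x0c->0x00 len=4 : 98 70 aa 62
[2] 0x14->0x08 len=8 : 35 ec ee 65 70 b6 8d 8c
[3] 0x08->0x04 len=4 : 35 ec ee 65
query mem[0x09]=0xec, mem[0x11]=0xd3, mem[0x0f]=0x8c, mem[0x02]=0xaa, mem[0x05]=0xec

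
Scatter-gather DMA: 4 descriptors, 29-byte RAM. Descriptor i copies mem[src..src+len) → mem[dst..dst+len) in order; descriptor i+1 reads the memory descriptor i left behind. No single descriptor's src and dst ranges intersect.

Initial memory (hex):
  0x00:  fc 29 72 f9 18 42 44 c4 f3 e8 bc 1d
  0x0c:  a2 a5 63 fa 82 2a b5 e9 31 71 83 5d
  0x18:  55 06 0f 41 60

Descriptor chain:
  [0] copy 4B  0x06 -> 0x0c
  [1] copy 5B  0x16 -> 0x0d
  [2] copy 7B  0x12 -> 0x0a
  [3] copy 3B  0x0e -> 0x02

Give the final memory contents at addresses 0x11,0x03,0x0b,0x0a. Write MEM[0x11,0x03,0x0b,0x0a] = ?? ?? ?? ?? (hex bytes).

  after D0: wrote 4B at 0x0c = 44c4f3e8
  after D1: wrote 5B at 0x0d = 835d55060f
  after D2: wrote 7B at 0x0a = b5e93171835d55
  after D3: wrote 3B at 0x02 = 835d55
query mem[0x11]=0x0f, mem[0x03]=0x5d, mem[0x0b]=0xe9, mem[0x0a]=0xb5

MEM[0x11,0x03,0x0b,0x0a] = 0f 5d e9 b5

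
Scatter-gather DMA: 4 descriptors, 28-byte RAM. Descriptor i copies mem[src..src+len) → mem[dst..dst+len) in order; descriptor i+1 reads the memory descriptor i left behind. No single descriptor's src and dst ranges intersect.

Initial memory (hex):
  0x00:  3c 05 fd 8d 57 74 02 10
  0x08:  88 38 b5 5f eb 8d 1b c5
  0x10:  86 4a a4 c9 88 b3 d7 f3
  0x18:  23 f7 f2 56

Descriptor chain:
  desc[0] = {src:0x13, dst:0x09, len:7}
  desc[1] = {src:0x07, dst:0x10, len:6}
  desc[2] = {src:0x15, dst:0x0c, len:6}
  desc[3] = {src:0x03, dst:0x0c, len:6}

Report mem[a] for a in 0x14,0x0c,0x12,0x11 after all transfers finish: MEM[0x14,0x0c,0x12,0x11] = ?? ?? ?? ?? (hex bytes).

MEM[0x14,0x0c,0x12,0x11] = b3 8d c9 88

[0] 0x13->0x09 len=7 : c9 88 b3 d7 f3 23 f7
[1] 0x07->0x10 len=6 : 10 88 c9 88 b3 d7
[2] 0x15->0x0c len=6 : d7 d7 f3 23 f7 f2
[3] 0x03->0x0c len=6 : 8d 57 74 02 10 88
query mem[0x14]=0xb3, mem[0x0c]=0x8d, mem[0x12]=0xc9, mem[0x11]=0x88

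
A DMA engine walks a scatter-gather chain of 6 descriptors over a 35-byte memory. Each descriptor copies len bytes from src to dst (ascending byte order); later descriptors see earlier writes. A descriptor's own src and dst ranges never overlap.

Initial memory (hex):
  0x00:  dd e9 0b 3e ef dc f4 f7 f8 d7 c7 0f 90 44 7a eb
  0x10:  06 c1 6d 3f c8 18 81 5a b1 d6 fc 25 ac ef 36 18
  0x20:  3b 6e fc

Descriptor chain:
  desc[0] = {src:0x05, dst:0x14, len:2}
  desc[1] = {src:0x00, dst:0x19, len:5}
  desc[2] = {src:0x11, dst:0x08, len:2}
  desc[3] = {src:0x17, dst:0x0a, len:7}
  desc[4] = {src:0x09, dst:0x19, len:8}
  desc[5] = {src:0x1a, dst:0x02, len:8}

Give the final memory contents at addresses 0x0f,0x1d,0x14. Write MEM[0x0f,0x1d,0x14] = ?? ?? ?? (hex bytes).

MEM[0x0f,0x1d,0x14] = 3e e9 dc

  after D0: wrote 2B at 0x14 = dcf4
  after D1: wrote 5B at 0x19 = dde90b3eef
  after D2: wrote 2B at 0x08 = c16d
  after D3: wrote 7B at 0x0a = 5ab1dde90b3eef
  after D4: wrote 8B at 0x19 = 6d5ab1dde90b3eef
  after D5: wrote 8B at 0x02 = 5ab1dde90b3eef6e
query mem[0x0f]=0x3e, mem[0x1d]=0xe9, mem[0x14]=0xdc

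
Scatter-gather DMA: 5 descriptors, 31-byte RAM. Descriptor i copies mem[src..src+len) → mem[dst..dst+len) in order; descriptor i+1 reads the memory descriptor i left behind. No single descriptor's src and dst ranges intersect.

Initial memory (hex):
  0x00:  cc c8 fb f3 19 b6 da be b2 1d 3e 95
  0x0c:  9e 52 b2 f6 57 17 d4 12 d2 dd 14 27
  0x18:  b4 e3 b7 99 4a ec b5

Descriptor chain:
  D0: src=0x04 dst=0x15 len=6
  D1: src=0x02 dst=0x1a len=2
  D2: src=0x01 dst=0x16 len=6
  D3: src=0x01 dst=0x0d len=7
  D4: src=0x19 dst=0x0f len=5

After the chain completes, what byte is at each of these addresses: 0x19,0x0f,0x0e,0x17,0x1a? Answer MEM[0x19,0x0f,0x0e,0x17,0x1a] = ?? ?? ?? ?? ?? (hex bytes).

MEM[0x19,0x0f,0x0e,0x17,0x1a] = 19 19 fb fb b6

  after D0: wrote 6B at 0x15 = 19b6dabeb21d
  after D1: wrote 2B at 0x1a = fbf3
  after D2: wrote 6B at 0x16 = c8fbf319b6da
  after D3: wrote 7B at 0x0d = c8fbf319b6dabe
  after D4: wrote 5B at 0x0f = 19b6da4aec
query mem[0x19]=0x19, mem[0x0f]=0x19, mem[0x0e]=0xfb, mem[0x17]=0xfb, mem[0x1a]=0xb6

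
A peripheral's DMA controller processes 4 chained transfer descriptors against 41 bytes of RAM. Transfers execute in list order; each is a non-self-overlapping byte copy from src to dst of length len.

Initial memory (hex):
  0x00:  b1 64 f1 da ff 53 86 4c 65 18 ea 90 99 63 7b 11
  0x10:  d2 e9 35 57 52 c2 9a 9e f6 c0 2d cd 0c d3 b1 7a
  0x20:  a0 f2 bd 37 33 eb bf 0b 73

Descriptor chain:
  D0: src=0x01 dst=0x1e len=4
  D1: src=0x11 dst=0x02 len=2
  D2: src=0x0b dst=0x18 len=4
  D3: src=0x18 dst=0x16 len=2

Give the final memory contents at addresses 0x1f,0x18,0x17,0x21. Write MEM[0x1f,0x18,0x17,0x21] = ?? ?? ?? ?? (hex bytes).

[0] 0x01->0x1e len=4 : 64 f1 da ff
[1] 0x11->0x02 len=2 : e9 35
[2] 0x0b->0x18 len=4 : 90 99 63 7b
[3] 0x18->0x16 len=2 : 90 99
query mem[0x1f]=0xf1, mem[0x18]=0x90, mem[0x17]=0x99, mem[0x21]=0xff

MEM[0x1f,0x18,0x17,0x21] = f1 90 99 ff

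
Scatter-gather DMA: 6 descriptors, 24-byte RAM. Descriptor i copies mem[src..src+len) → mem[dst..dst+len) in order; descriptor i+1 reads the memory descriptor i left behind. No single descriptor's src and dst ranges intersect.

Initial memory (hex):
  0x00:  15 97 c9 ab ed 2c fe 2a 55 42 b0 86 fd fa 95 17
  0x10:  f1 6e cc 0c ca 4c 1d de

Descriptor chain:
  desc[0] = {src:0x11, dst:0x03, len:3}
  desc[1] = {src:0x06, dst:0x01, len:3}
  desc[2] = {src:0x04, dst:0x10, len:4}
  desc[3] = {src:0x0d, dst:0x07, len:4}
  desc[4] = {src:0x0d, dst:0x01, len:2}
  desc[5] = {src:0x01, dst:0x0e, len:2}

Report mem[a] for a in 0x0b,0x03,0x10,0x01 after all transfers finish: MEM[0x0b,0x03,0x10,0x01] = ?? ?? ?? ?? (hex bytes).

D0: mem[0x03..0x05] <- [6e cc 0c]
D1: mem[0x01..0x03] <- [fe 2a 55]
D2: mem[0x10..0x13] <- [cc 0c fe 2a]
D3: mem[0x07..0x0a] <- [fa 95 17 cc]
D4: mem[0x01..0x02] <- [fa 95]
D5: mem[0x0e..0x0f] <- [fa 95]
query mem[0x0b]=0x86, mem[0x03]=0x55, mem[0x10]=0xcc, mem[0x01]=0xfa

MEM[0x0b,0x03,0x10,0x01] = 86 55 cc fa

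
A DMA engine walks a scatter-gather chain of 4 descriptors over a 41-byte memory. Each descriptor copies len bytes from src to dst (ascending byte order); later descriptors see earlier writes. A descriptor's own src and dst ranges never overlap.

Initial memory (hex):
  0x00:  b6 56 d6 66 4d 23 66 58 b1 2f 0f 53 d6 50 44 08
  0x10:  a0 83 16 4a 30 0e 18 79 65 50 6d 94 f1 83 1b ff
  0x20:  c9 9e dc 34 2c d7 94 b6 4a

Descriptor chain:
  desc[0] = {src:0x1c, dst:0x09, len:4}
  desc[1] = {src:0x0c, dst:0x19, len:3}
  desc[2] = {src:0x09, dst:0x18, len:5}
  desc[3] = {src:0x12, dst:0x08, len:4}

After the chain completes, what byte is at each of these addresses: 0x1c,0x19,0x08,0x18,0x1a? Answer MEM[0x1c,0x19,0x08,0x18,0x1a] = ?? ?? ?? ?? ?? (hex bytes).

[0] 0x1c->0x09 len=4 : f1 83 1b ff
[1] 0x0c->0x19 len=3 : ff 50 44
[2] 0x09->0x18 len=5 : f1 83 1b ff 50
[3] 0x12->0x08 len=4 : 16 4a 30 0e
query mem[0x1c]=0x50, mem[0x19]=0x83, mem[0x08]=0x16, mem[0x18]=0xf1, mem[0x1a]=0x1b

MEM[0x1c,0x19,0x08,0x18,0x1a] = 50 83 16 f1 1b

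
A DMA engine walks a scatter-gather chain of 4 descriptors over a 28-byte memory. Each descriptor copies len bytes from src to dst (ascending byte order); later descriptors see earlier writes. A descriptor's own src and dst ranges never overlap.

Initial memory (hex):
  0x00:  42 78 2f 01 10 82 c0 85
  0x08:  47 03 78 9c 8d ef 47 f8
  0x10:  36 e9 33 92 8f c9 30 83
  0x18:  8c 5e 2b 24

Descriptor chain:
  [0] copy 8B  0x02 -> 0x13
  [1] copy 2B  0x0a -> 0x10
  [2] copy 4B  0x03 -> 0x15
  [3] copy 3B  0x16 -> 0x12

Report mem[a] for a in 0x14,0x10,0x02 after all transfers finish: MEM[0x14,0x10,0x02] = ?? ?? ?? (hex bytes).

MEM[0x14,0x10,0x02] = c0 78 2f

[0] 0x02->0x13 len=8 : 2f 01 10 82 c0 85 47 03
[1] 0x0a->0x10 len=2 : 78 9c
[2] 0x03->0x15 len=4 : 01 10 82 c0
[3] 0x16->0x12 len=3 : 10 82 c0
query mem[0x14]=0xc0, mem[0x10]=0x78, mem[0x02]=0x2f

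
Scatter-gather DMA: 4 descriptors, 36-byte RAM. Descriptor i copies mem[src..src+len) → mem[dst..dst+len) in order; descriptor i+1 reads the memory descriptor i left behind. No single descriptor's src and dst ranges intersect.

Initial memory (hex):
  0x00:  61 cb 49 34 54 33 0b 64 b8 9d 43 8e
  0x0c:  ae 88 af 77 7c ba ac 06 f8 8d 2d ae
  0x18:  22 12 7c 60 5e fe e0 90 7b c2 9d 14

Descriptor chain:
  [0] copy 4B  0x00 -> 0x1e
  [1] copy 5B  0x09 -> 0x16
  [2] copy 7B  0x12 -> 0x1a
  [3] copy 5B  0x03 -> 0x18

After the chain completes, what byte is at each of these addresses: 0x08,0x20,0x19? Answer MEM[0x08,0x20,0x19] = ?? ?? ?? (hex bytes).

MEM[0x08,0x20,0x19] = b8 8e 54

  after D0: wrote 4B at 0x1e = 61cb4934
  after D1: wrote 5B at 0x16 = 9d438eae88
  after D2: wrote 7B at 0x1a = ac06f88d9d438e
  after D3: wrote 5B at 0x18 = 3454330b64
query mem[0x08]=0xb8, mem[0x20]=0x8e, mem[0x19]=0x54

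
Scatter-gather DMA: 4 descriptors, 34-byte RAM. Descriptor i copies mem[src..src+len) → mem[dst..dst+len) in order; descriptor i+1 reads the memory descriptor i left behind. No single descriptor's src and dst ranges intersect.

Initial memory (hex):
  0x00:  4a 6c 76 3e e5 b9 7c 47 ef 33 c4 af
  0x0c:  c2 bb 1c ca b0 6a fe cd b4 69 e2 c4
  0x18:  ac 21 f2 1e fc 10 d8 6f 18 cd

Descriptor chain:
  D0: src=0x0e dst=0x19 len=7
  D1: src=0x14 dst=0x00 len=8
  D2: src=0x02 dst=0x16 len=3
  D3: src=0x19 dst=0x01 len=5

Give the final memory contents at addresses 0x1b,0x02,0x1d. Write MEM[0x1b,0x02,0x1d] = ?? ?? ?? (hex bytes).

  after D0: wrote 7B at 0x19 = 1ccab06afecdb4
  after D1: wrote 8B at 0x00 = b469e2c4ac1ccab0
  after D2: wrote 3B at 0x16 = e2c4ac
  after D3: wrote 5B at 0x01 = 1ccab06afe
query mem[0x1b]=0xb0, mem[0x02]=0xca, mem[0x1d]=0xfe

MEM[0x1b,0x02,0x1d] = b0 ca fe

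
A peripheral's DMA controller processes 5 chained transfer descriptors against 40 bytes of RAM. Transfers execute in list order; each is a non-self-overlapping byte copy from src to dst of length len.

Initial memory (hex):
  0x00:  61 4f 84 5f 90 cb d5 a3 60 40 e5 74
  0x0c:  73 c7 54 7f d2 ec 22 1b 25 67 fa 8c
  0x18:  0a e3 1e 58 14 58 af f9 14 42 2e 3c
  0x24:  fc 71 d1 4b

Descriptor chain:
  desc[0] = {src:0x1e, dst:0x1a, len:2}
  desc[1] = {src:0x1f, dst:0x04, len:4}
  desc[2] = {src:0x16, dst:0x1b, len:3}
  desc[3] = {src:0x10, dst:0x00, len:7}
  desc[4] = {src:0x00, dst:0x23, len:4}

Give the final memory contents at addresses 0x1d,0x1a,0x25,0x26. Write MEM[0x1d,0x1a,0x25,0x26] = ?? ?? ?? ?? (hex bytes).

[0] 0x1e->0x1a len=2 : af f9
[1] 0x1f->0x04 len=4 : f9 14 42 2e
[2] 0x16->0x1b len=3 : fa 8c 0a
[3] 0x10->0x00 len=7 : d2 ec 22 1b 25 67 fa
[4] 0x00->0x23 len=4 : d2 ec 22 1b
query mem[0x1d]=0x0a, mem[0x1a]=0xaf, mem[0x25]=0x22, mem[0x26]=0x1b

MEM[0x1d,0x1a,0x25,0x26] = 0a af 22 1b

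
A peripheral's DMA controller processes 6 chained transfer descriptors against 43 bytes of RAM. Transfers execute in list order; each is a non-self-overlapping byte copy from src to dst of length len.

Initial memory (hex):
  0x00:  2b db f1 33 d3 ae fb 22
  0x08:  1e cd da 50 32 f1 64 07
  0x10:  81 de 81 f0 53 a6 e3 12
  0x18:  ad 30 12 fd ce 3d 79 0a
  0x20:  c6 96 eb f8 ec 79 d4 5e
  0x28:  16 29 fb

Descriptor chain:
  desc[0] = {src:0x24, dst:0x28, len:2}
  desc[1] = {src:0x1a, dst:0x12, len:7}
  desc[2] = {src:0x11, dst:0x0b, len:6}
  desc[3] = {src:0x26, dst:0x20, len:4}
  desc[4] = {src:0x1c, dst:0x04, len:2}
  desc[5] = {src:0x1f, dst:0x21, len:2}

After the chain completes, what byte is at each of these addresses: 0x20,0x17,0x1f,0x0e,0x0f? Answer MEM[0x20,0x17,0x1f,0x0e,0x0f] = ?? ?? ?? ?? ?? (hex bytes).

#0 dst[0x28+2] := {0xec,0x79}
#1 dst[0x12+7] := {0x12,0xfd,0xce,0x3d,0x79,0x0a,0xc6}
#2 dst[0x0b+6] := {0xde,0x12,0xfd,0xce,0x3d,0x79}
#3 dst[0x20+4] := {0xd4,0x5e,0xec,0x79}
#4 dst[0x04+2] := {0xce,0x3d}
#5 dst[0x21+2] := {0x0a,0xd4}
query mem[0x20]=0xd4, mem[0x17]=0x0a, mem[0x1f]=0x0a, mem[0x0e]=0xce, mem[0x0f]=0x3d

MEM[0x20,0x17,0x1f,0x0e,0x0f] = d4 0a 0a ce 3d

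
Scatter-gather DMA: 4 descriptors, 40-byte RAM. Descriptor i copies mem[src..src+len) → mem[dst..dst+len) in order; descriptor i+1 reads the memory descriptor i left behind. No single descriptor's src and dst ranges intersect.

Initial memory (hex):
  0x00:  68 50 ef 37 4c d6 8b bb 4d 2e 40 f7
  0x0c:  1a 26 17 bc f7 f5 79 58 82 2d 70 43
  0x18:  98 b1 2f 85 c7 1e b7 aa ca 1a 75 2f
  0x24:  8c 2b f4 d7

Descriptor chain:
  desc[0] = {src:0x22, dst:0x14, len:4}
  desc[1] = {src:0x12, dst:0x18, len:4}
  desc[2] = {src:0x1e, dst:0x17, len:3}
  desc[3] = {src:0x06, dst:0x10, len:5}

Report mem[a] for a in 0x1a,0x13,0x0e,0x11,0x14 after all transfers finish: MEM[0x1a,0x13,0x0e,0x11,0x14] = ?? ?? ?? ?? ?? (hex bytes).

MEM[0x1a,0x13,0x0e,0x11,0x14] = 75 2e 17 bb 40

#0 dst[0x14+4] := {0x75,0x2f,0x8c,0x2b}
#1 dst[0x18+4] := {0x79,0x58,0x75,0x2f}
#2 dst[0x17+3] := {0xb7,0xaa,0xca}
#3 dst[0x10+5] := {0x8b,0xbb,0x4d,0x2e,0x40}
query mem[0x1a]=0x75, mem[0x13]=0x2e, mem[0x0e]=0x17, mem[0x11]=0xbb, mem[0x14]=0x40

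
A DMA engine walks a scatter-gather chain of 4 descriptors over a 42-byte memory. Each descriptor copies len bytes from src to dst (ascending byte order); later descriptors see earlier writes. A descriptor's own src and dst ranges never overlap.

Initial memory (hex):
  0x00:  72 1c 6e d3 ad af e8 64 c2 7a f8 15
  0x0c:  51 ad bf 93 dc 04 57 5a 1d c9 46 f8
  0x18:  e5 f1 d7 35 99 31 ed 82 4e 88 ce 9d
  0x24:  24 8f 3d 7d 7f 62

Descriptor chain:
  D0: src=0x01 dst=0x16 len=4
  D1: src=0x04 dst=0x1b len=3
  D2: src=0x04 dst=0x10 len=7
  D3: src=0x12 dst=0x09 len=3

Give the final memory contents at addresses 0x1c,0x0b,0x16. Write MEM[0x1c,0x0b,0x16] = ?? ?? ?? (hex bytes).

D0: mem[0x16..0x19] <- [1c 6e d3 ad]
D1: mem[0x1b..0x1d] <- [ad af e8]
D2: mem[0x10..0x16] <- [ad af e8 64 c2 7a f8]
D3: mem[0x09..0x0b] <- [e8 64 c2]
query mem[0x1c]=0xaf, mem[0x0b]=0xc2, mem[0x16]=0xf8

MEM[0x1c,0x0b,0x16] = af c2 f8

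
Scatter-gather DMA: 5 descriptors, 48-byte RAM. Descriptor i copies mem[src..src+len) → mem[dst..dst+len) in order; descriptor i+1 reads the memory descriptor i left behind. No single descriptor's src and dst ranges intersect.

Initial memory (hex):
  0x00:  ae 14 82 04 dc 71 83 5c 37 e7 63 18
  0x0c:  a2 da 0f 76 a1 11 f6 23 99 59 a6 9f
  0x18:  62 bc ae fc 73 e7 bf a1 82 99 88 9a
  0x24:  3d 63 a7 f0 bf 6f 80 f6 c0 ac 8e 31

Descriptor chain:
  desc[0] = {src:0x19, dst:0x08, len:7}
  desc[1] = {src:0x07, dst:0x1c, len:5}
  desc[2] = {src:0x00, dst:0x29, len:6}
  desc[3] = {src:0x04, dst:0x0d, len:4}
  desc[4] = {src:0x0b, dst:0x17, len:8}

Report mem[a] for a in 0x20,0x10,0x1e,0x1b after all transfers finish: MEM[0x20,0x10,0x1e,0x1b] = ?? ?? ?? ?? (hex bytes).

#0 dst[0x08+7] := {0xbc,0xae,0xfc,0x73,0xe7,0xbf,0xa1}
#1 dst[0x1c+5] := {0x5c,0xbc,0xae,0xfc,0x73}
#2 dst[0x29+6] := {0xae,0x14,0x82,0x04,0xdc,0x71}
#3 dst[0x0d+4] := {0xdc,0x71,0x83,0x5c}
#4 dst[0x17+8] := {0x73,0xe7,0xdc,0x71,0x83,0x5c,0x11,0xf6}
query mem[0x20]=0x73, mem[0x10]=0x5c, mem[0x1e]=0xf6, mem[0x1b]=0x83

MEM[0x20,0x10,0x1e,0x1b] = 73 5c f6 83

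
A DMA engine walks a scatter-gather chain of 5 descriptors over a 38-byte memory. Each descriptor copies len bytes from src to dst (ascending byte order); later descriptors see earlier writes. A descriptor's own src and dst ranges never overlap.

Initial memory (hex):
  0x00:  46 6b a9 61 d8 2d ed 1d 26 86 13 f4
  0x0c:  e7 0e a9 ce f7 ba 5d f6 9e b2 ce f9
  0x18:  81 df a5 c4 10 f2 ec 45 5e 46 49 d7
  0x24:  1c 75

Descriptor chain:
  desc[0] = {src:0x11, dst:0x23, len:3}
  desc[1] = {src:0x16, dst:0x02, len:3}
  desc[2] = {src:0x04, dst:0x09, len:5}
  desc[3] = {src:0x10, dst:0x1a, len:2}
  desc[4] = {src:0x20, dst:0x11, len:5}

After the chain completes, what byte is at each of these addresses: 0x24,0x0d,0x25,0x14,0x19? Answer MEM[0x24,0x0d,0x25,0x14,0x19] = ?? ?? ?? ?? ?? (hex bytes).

MEM[0x24,0x0d,0x25,0x14,0x19] = 5d 26 f6 ba df

[0] 0x11->0x23 len=3 : ba 5d f6
[1] 0x16->0x02 len=3 : ce f9 81
[2] 0x04->0x09 len=5 : 81 2d ed 1d 26
[3] 0x10->0x1a len=2 : f7 ba
[4] 0x20->0x11 len=5 : 5e 46 49 ba 5d
query mem[0x24]=0x5d, mem[0x0d]=0x26, mem[0x25]=0xf6, mem[0x14]=0xba, mem[0x19]=0xdf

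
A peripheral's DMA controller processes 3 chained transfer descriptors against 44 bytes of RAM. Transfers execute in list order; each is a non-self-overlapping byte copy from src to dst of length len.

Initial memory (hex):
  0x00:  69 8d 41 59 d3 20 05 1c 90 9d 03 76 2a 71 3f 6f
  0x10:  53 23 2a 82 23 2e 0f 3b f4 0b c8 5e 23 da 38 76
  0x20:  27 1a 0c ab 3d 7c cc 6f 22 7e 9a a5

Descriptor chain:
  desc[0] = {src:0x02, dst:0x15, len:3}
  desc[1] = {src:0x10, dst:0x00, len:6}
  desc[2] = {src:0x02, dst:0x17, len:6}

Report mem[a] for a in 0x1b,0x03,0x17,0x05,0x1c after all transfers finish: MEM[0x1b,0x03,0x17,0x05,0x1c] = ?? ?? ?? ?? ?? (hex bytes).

MEM[0x1b,0x03,0x17,0x05,0x1c] = 05 82 2a 41 1c

  after D0: wrote 3B at 0x15 = 4159d3
  after D1: wrote 6B at 0x00 = 53232a822341
  after D2: wrote 6B at 0x17 = 2a822341051c
query mem[0x1b]=0x05, mem[0x03]=0x82, mem[0x17]=0x2a, mem[0x05]=0x41, mem[0x1c]=0x1c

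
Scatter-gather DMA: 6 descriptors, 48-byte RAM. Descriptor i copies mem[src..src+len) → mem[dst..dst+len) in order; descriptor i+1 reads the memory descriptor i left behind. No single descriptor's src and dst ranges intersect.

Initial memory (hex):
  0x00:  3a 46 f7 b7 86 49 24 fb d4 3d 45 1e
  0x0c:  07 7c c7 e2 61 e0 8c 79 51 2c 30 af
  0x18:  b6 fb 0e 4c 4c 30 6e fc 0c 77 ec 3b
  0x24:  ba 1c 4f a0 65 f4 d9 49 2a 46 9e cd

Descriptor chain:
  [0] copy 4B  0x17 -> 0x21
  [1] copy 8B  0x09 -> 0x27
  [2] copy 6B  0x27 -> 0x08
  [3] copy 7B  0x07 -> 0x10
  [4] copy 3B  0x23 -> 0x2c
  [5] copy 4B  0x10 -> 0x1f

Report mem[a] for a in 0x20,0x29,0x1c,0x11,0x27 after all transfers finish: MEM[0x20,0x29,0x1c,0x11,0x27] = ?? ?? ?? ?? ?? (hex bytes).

MEM[0x20,0x29,0x1c,0x11,0x27] = 3d 1e 4c 3d 3d

#0 dst[0x21+4] := {0xaf,0xb6,0xfb,0x0e}
#1 dst[0x27+8] := {0x3d,0x45,0x1e,0x07,0x7c,0xc7,0xe2,0x61}
#2 dst[0x08+6] := {0x3d,0x45,0x1e,0x07,0x7c,0xc7}
#3 dst[0x10+7] := {0xfb,0x3d,0x45,0x1e,0x07,0x7c,0xc7}
#4 dst[0x2c+3] := {0xfb,0x0e,0x1c}
#5 dst[0x1f+4] := {0xfb,0x3d,0x45,0x1e}
query mem[0x20]=0x3d, mem[0x29]=0x1e, mem[0x1c]=0x4c, mem[0x11]=0x3d, mem[0x27]=0x3d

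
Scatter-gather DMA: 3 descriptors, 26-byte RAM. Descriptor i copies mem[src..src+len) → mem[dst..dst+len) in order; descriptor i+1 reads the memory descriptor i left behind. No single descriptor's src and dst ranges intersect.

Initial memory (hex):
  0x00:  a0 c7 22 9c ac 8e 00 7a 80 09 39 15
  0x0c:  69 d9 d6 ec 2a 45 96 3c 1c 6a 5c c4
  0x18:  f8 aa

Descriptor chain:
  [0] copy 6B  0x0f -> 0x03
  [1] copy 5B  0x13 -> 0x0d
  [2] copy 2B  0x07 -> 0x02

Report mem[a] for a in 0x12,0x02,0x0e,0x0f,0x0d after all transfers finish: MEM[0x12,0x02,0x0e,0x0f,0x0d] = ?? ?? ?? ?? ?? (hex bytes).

D0: mem[0x03..0x08] <- [ec 2a 45 96 3c 1c]
D1: mem[0x0d..0x11] <- [3c 1c 6a 5c c4]
D2: mem[0x02..0x03] <- [3c 1c]
query mem[0x12]=0x96, mem[0x02]=0x3c, mem[0x0e]=0x1c, mem[0x0f]=0x6a, mem[0x0d]=0x3c

MEM[0x12,0x02,0x0e,0x0f,0x0d] = 96 3c 1c 6a 3c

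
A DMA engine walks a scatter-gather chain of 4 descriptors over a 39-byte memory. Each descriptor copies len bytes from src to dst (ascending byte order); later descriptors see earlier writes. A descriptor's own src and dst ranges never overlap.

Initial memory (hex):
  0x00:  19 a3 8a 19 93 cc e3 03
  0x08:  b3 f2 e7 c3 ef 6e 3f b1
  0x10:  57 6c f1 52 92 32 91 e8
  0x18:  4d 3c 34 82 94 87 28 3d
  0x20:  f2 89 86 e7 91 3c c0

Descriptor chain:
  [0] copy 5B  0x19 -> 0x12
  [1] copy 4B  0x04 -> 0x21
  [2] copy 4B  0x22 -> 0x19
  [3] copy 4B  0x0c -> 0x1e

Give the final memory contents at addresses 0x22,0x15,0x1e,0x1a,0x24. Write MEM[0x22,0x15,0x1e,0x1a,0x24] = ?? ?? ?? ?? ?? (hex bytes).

MEM[0x22,0x15,0x1e,0x1a,0x24] = cc 94 ef e3 03

#0 dst[0x12+5] := {0x3c,0x34,0x82,0x94,0x87}
#1 dst[0x21+4] := {0x93,0xcc,0xe3,0x03}
#2 dst[0x19+4] := {0xcc,0xe3,0x03,0x3c}
#3 dst[0x1e+4] := {0xef,0x6e,0x3f,0xb1}
query mem[0x22]=0xcc, mem[0x15]=0x94, mem[0x1e]=0xef, mem[0x1a]=0xe3, mem[0x24]=0x03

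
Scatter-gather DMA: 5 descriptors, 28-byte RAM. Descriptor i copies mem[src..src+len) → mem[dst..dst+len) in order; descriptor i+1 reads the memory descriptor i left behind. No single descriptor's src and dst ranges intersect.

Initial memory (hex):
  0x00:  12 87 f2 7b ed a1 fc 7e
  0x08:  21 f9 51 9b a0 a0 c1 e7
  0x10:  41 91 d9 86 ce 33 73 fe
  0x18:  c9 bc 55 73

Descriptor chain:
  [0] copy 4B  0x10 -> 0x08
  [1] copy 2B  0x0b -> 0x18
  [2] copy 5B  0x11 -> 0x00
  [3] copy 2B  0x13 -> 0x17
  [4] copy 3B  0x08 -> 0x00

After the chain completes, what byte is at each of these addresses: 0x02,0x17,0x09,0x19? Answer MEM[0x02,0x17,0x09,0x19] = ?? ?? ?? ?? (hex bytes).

#0 dst[0x08+4] := {0x41,0x91,0xd9,0x86}
#1 dst[0x18+2] := {0x86,0xa0}
#2 dst[0x00+5] := {0x91,0xd9,0x86,0xce,0x33}
#3 dst[0x17+2] := {0x86,0xce}
#4 dst[0x00+3] := {0x41,0x91,0xd9}
query mem[0x02]=0xd9, mem[0x17]=0x86, mem[0x09]=0x91, mem[0x19]=0xa0

MEM[0x02,0x17,0x09,0x19] = d9 86 91 a0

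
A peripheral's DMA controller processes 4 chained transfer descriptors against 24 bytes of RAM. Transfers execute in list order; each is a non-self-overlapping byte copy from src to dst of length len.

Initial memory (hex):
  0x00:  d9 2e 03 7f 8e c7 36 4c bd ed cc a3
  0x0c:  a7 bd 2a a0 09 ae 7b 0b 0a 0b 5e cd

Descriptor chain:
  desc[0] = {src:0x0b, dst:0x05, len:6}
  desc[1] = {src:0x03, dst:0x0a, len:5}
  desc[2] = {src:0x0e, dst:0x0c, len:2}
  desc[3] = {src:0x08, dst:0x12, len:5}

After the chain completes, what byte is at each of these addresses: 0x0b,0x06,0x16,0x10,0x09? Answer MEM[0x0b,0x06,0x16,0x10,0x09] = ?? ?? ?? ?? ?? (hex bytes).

[0] 0x0b->0x05 len=6 : a3 a7 bd 2a a0 09
[1] 0x03->0x0a len=5 : 7f 8e a3 a7 bd
[2] 0x0e->0x0c len=2 : bd a0
[3] 0x08->0x12 len=5 : 2a a0 7f 8e bd
query mem[0x0b]=0x8e, mem[0x06]=0xa7, mem[0x16]=0xbd, mem[0x10]=0x09, mem[0x09]=0xa0

MEM[0x0b,0x06,0x16,0x10,0x09] = 8e a7 bd 09 a0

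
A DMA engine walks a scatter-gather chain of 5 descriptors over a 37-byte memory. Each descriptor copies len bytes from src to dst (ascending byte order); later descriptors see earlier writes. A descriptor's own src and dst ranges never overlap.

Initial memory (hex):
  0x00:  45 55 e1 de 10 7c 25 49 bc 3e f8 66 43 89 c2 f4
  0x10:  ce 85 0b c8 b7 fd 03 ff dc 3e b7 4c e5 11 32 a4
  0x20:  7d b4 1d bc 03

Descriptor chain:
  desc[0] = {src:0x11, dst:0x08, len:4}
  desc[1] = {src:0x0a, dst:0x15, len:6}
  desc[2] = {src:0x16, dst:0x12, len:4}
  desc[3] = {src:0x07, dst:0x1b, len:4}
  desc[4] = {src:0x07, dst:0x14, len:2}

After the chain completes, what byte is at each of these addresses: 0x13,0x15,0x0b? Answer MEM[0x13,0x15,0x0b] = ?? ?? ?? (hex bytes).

MEM[0x13,0x15,0x0b] = 43 85 b7

[0] 0x11->0x08 len=4 : 85 0b c8 b7
[1] 0x0a->0x15 len=6 : c8 b7 43 89 c2 f4
[2] 0x16->0x12 len=4 : b7 43 89 c2
[3] 0x07->0x1b len=4 : 49 85 0b c8
[4] 0x07->0x14 len=2 : 49 85
query mem[0x13]=0x43, mem[0x15]=0x85, mem[0x0b]=0xb7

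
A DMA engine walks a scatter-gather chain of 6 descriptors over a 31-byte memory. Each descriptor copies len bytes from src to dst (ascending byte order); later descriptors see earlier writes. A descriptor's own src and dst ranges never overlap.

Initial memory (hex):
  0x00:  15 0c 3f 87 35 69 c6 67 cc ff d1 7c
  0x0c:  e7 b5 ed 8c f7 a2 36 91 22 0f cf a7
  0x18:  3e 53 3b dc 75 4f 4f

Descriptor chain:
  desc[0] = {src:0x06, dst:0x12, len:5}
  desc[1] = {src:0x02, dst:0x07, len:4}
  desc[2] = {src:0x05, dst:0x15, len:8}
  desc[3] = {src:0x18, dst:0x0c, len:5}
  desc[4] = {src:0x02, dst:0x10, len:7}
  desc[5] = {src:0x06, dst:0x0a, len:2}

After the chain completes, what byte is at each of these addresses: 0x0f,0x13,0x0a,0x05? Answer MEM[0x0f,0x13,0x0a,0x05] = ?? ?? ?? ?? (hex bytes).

D0: mem[0x12..0x16] <- [c6 67 cc ff d1]
D1: mem[0x07..0x0a] <- [3f 87 35 69]
D2: mem[0x15..0x1c] <- [69 c6 3f 87 35 69 7c e7]
D3: mem[0x0c..0x10] <- [87 35 69 7c e7]
D4: mem[0x10..0x16] <- [3f 87 35 69 c6 3f 87]
D5: mem[0x0a..0x0b] <- [c6 3f]
query mem[0x0f]=0x7c, mem[0x13]=0x69, mem[0x0a]=0xc6, mem[0x05]=0x69

MEM[0x0f,0x13,0x0a,0x05] = 7c 69 c6 69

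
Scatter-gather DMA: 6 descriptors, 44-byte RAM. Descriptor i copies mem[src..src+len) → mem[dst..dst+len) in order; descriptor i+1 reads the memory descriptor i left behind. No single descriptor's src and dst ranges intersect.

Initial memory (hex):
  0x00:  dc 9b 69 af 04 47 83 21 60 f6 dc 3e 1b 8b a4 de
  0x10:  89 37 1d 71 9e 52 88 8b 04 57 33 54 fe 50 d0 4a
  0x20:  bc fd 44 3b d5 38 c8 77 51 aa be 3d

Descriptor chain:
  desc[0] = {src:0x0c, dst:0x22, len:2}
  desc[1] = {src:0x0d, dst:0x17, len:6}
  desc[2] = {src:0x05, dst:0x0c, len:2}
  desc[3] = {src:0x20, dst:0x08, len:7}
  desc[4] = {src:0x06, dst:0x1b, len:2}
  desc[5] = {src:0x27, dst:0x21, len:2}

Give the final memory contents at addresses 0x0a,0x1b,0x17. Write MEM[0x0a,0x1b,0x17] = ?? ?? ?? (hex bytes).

[0] 0x0c->0x22 len=2 : 1b 8b
[1] 0x0d->0x17 len=6 : 8b a4 de 89 37 1d
[2] 0x05->0x0c len=2 : 47 83
[3] 0x20->0x08 len=7 : bc fd 1b 8b d5 38 c8
[4] 0x06->0x1b len=2 : 83 21
[5] 0x27->0x21 len=2 : 77 51
query mem[0x0a]=0x1b, mem[0x1b]=0x83, mem[0x17]=0x8b

MEM[0x0a,0x1b,0x17] = 1b 83 8b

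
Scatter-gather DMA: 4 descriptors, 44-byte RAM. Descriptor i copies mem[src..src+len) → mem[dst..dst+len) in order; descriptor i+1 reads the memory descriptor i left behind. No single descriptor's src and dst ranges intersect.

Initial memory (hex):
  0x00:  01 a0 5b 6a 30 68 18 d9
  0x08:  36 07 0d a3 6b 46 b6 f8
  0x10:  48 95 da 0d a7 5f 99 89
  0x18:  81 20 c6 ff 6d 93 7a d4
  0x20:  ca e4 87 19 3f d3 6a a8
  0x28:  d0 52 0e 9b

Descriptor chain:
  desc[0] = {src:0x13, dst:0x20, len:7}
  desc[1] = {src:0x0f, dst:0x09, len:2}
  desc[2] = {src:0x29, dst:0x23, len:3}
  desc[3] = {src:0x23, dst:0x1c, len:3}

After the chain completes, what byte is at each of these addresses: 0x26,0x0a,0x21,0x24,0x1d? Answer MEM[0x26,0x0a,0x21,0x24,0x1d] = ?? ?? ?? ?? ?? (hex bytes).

D0: mem[0x20..0x26] <- [0d a7 5f 99 89 81 20]
D1: mem[0x09..0x0a] <- [f8 48]
D2: mem[0x23..0x25] <- [52 0e 9b]
D3: mem[0x1c..0x1e] <- [52 0e 9b]
query mem[0x26]=0x20, mem[0x0a]=0x48, mem[0x21]=0xa7, mem[0x24]=0x0e, mem[0x1d]=0x0e

MEM[0x26,0x0a,0x21,0x24,0x1d] = 20 48 a7 0e 0e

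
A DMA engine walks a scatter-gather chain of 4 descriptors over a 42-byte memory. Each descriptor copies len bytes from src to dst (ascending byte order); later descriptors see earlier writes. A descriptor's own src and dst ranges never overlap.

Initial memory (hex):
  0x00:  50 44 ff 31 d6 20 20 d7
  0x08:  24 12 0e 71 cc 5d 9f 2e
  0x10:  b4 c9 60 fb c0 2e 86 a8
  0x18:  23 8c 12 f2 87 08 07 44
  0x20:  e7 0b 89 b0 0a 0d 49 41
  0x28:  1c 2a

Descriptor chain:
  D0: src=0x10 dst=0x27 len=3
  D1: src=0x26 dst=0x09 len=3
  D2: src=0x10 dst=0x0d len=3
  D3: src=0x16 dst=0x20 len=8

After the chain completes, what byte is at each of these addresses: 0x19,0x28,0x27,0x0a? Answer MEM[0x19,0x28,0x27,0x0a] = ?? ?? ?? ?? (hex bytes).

MEM[0x19,0x28,0x27,0x0a] = 8c c9 08 b4

  after D0: wrote 3B at 0x27 = b4c960
  after D1: wrote 3B at 0x09 = 49b4c9
  after D2: wrote 3B at 0x0d = b4c960
  after D3: wrote 8B at 0x20 = 86a8238c12f28708
query mem[0x19]=0x8c, mem[0x28]=0xc9, mem[0x27]=0x08, mem[0x0a]=0xb4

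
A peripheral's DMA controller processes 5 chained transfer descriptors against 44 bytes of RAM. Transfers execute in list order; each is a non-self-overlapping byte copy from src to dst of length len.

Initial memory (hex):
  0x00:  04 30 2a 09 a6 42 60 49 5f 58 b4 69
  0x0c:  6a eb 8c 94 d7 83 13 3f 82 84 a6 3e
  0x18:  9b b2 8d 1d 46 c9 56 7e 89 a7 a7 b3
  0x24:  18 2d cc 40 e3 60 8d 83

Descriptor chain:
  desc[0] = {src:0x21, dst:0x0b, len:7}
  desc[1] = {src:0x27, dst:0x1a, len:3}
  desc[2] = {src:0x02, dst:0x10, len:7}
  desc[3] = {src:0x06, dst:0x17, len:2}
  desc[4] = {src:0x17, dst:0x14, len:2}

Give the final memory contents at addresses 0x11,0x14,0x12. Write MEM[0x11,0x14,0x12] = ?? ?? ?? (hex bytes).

MEM[0x11,0x14,0x12] = 09 60 a6

  after D0: wrote 7B at 0x0b = a7a7b3182dcc40
  after D1: wrote 3B at 0x1a = 40e360
  after D2: wrote 7B at 0x10 = 2a09a64260495f
  after D3: wrote 2B at 0x17 = 6049
  after D4: wrote 2B at 0x14 = 6049
query mem[0x11]=0x09, mem[0x14]=0x60, mem[0x12]=0xa6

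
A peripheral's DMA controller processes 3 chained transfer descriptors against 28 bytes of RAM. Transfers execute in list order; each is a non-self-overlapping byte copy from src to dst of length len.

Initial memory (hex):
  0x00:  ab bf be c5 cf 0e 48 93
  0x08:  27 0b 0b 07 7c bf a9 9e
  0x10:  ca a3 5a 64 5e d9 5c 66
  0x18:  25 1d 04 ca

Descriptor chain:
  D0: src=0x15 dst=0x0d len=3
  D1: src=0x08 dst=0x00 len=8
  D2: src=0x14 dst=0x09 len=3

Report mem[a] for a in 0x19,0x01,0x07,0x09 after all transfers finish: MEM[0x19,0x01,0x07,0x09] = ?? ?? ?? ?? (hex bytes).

MEM[0x19,0x01,0x07,0x09] = 1d 0b 66 5e

D0: mem[0x0d..0x0f] <- [d9 5c 66]
D1: mem[0x00..0x07] <- [27 0b 0b 07 7c d9 5c 66]
D2: mem[0x09..0x0b] <- [5e d9 5c]
query mem[0x19]=0x1d, mem[0x01]=0x0b, mem[0x07]=0x66, mem[0x09]=0x5e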